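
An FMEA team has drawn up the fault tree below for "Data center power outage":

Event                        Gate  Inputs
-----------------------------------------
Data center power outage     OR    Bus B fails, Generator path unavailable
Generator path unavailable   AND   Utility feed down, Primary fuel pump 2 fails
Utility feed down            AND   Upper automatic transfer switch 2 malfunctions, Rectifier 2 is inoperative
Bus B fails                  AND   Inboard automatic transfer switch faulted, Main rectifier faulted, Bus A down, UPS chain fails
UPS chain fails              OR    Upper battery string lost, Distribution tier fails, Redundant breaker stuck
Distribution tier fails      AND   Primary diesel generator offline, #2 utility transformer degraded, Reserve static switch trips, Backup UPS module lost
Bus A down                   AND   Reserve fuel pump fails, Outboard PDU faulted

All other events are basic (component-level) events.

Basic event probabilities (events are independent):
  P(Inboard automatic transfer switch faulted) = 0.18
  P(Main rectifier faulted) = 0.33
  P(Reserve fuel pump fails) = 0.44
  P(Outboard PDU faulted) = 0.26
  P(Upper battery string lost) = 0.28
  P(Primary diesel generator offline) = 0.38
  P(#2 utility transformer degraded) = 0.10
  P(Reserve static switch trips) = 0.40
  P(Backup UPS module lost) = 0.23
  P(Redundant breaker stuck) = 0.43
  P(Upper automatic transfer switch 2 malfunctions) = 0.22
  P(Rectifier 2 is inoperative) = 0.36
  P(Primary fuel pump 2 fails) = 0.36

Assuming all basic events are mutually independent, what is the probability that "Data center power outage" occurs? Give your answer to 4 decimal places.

P(Bus A down) [AND] = 0.44 × 0.26 = 0.114400
P(Distribution tier fails) [AND] = 0.38 × 0.10 × 0.40 × 0.23 = 0.003496
P(UPS chain fails) [OR] = 1 − (1−0.28) × (1−0.003496) × (1−0.43) = 0.591035
P(Bus B fails) [AND] = 0.18 × 0.33 × 0.114400 × 0.591035 = 0.004016
P(Utility feed down) [AND] = 0.22 × 0.36 = 0.079200
P(Generator path unavailable) [AND] = 0.079200 × 0.36 = 0.028512
P(Data center power outage) [OR] = 1 − (1−0.004016) × (1−0.028512) = 0.032413
Rounded to 4 decimal places: P(Data center power outage) ≈ 0.0324.

0.0324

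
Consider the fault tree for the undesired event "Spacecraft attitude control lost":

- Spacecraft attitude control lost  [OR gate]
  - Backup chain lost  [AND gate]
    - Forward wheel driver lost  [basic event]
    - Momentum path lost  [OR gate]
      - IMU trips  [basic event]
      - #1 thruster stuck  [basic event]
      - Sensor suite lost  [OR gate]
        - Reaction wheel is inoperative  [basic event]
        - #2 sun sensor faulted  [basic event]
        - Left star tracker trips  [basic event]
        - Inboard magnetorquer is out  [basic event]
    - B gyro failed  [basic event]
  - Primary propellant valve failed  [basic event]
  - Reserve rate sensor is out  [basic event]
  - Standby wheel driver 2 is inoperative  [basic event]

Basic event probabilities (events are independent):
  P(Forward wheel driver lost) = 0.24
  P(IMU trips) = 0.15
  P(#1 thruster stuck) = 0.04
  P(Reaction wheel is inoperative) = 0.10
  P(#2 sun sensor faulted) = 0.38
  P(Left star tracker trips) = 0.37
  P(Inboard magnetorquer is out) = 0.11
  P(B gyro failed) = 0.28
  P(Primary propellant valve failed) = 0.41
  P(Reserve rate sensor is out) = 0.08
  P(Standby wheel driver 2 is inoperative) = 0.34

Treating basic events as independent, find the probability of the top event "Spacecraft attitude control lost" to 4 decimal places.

0.6597

P(Sensor suite lost) [OR] = 1 − (1−0.10) × (1−0.38) × (1−0.37) × (1−0.11) = 0.687129
P(Momentum path lost) [OR] = 1 − (1−0.15) × (1−0.04) × (1−0.687129) = 0.744697
P(Backup chain lost) [AND] = 0.24 × 0.744697 × 0.28 = 0.050044
P(Spacecraft attitude control lost) [OR] = 1 − (1−0.050044) × (1−0.41) × (1−0.08) × (1−0.34) = 0.659680
Rounded to 4 decimal places: P(Spacecraft attitude control lost) ≈ 0.6597.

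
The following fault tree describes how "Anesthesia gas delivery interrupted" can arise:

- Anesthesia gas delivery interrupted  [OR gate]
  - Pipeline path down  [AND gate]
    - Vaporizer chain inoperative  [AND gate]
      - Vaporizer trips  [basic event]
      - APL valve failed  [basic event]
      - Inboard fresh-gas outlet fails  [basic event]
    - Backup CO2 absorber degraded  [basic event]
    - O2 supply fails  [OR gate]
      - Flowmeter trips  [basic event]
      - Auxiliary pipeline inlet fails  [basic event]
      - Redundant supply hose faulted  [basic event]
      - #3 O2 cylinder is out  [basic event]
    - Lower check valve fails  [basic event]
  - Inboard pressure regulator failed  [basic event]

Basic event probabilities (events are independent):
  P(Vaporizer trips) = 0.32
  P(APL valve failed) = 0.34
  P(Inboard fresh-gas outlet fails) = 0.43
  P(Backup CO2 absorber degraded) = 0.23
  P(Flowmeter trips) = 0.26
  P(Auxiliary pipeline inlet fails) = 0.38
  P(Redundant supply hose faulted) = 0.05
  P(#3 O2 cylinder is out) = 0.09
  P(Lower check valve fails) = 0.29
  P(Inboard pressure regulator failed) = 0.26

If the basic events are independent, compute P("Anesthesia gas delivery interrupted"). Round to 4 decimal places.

0.2614

P(Vaporizer chain inoperative) [AND] = 0.32 × 0.34 × 0.43 = 0.046784
P(O2 supply fails) [OR] = 1 − (1−0.26) × (1−0.38) × (1−0.05) × (1−0.09) = 0.603367
P(Pipeline path down) [AND] = 0.046784 × 0.23 × 0.603367 × 0.29 = 0.001883
P(Anesthesia gas delivery interrupted) [OR] = 1 − (1−0.001883) × (1−0.26) = 0.261393
Rounded to 4 decimal places: P(Anesthesia gas delivery interrupted) ≈ 0.2614.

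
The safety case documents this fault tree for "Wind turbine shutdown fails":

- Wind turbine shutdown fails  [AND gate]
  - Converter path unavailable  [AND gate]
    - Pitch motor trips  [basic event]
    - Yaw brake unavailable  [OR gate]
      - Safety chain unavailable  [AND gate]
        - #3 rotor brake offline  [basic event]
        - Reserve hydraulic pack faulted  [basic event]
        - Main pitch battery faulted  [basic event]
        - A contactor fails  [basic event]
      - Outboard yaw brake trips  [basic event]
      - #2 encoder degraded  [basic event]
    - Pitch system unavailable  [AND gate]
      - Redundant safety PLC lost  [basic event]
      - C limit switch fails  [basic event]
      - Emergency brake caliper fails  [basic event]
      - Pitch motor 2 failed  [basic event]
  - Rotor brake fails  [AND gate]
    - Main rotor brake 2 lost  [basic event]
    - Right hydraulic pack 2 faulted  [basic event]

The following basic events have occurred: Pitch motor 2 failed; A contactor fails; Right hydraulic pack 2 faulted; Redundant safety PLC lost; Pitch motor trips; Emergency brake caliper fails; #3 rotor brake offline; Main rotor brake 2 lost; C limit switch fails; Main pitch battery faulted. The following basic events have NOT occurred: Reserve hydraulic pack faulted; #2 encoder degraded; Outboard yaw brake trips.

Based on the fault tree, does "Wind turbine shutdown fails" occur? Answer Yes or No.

No

Safety chain unavailable [AND]: #3 rotor brake offline=occurs, Reserve hydraulic pack faulted=not, Main pitch battery faulted=occurs, A contactor fails=occurs → not all inputs occur → does not occur.
Yaw brake unavailable [OR]: Safety chain unavailable=not, Outboard yaw brake trips=not, #2 encoder degraded=not → no input occurs → does not occur.
Pitch system unavailable [AND]: Redundant safety PLC lost=occurs, C limit switch fails=occurs, Emergency brake caliper fails=occurs, Pitch motor 2 failed=occurs → all inputs occur → occurs.
Converter path unavailable [AND]: Pitch motor trips=occurs, Yaw brake unavailable=not, Pitch system unavailable=occurs → not all inputs occur → does not occur.
Rotor brake fails [AND]: Main rotor brake 2 lost=occurs, Right hydraulic pack 2 faulted=occurs → all inputs occur → occurs.
Wind turbine shutdown fails [AND]: Converter path unavailable=not, Rotor brake fails=occurs → not all inputs occur → does not occur.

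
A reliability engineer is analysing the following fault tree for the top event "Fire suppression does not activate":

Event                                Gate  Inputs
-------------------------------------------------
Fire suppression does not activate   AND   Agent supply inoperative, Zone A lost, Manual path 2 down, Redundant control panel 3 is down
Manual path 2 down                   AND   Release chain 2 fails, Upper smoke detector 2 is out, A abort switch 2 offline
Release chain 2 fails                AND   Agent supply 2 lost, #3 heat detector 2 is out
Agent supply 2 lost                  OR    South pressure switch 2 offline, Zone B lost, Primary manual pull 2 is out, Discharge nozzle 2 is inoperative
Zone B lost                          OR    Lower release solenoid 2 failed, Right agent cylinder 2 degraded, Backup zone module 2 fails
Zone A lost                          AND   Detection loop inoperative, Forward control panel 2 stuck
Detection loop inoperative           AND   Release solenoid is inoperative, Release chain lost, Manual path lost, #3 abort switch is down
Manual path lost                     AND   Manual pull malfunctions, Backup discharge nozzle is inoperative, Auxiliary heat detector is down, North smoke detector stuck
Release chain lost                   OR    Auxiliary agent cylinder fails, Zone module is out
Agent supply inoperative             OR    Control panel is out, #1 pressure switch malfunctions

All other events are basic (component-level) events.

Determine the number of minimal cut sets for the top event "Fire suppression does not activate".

24

Agent supply inoperative [OR]: union of children's cut sets → 2 cut set(s).
Release chain lost [OR]: union of children's cut sets → 2 cut set(s).
Manual path lost [AND]: one cut set from each child combined → 1 × 1 × 1 × 1 = 1 cut set(s).
Detection loop inoperative [AND]: one cut set from each child combined → 1 × 2 × 1 × 1 = 2 cut set(s).
Zone A lost [AND]: one cut set from each child combined → 2 × 1 = 2 cut set(s).
Zone B lost [OR]: union of children's cut sets → 3 cut set(s).
Agent supply 2 lost [OR]: union of children's cut sets → 6 cut set(s).
Release chain 2 fails [AND]: one cut set from each child combined → 6 × 1 = 6 cut set(s).
Manual path 2 down [AND]: one cut set from each child combined → 6 × 1 × 1 = 6 cut set(s).
Fire suppression does not activate [AND]: one cut set from each child combined → 2 × 2 × 6 × 1 = 24 cut set(s).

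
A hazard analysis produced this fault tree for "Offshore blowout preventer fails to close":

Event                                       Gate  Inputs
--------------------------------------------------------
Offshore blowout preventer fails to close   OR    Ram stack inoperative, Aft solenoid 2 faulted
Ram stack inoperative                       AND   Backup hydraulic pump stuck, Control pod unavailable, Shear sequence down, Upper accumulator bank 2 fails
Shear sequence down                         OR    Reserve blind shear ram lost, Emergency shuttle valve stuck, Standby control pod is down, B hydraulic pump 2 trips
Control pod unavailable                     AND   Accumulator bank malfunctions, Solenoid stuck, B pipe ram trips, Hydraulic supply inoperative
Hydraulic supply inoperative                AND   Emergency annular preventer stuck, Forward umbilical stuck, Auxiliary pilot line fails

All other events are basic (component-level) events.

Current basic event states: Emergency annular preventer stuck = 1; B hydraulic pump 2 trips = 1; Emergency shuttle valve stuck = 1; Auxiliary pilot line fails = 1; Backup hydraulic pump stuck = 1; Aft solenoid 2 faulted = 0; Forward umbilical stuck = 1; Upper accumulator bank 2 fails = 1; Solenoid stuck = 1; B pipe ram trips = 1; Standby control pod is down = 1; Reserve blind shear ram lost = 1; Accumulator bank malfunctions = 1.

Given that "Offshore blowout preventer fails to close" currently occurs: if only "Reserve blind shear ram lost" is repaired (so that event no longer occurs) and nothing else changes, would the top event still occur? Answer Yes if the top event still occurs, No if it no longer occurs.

Counterfactual: set "Reserve blind shear ram lost" to not occurred.
Hydraulic supply inoperative [AND]: Emergency annular preventer stuck=occurs, Forward umbilical stuck=occurs, Auxiliary pilot line fails=occurs → all inputs occur → occurs.
Control pod unavailable [AND]: Accumulator bank malfunctions=occurs, Solenoid stuck=occurs, B pipe ram trips=occurs, Hydraulic supply inoperative=occurs → all inputs occur → occurs.
Shear sequence down [OR]: Reserve blind shear ram lost=not, Emergency shuttle valve stuck=occurs, Standby control pod is down=occurs, B hydraulic pump 2 trips=occurs → at least one input occurs → occurs.
Ram stack inoperative [AND]: Backup hydraulic pump stuck=occurs, Control pod unavailable=occurs, Shear sequence down=occurs, Upper accumulator bank 2 fails=occurs → all inputs occur → occurs.
Offshore blowout preventer fails to close [OR]: Ram stack inoperative=occurs, Aft solenoid 2 faulted=not → at least one input occurs → occurs.

Yes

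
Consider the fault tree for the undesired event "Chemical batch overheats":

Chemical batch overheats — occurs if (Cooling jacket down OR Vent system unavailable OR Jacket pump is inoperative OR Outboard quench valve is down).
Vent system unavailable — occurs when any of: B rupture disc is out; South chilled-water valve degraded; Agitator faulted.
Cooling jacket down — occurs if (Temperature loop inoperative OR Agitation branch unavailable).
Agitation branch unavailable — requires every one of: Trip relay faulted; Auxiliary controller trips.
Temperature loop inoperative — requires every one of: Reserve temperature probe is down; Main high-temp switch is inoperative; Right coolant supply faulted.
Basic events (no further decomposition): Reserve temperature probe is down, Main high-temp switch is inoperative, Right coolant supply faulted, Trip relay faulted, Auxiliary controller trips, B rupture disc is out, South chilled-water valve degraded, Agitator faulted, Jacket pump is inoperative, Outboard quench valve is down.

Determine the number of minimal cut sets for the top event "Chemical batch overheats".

Temperature loop inoperative [AND]: one cut set from each child combined → 1 × 1 × 1 = 1 cut set(s).
Agitation branch unavailable [AND]: one cut set from each child combined → 1 × 1 = 1 cut set(s).
Cooling jacket down [OR]: union of children's cut sets → 2 cut set(s).
Vent system unavailable [OR]: union of children's cut sets → 3 cut set(s).
Chemical batch overheats [OR]: union of children's cut sets → 7 cut set(s).
Minimal cut sets: {Main high-temp switch is inoperative, Reserve temperature probe is down, Right coolant supply faulted}; {Auxiliary controller trips, Trip relay faulted}; {B rupture disc is out}; {South chilled-water valve degraded}; {Agitator faulted}; {Jacket pump is inoperative}; {Outboard quench valve is down}.

7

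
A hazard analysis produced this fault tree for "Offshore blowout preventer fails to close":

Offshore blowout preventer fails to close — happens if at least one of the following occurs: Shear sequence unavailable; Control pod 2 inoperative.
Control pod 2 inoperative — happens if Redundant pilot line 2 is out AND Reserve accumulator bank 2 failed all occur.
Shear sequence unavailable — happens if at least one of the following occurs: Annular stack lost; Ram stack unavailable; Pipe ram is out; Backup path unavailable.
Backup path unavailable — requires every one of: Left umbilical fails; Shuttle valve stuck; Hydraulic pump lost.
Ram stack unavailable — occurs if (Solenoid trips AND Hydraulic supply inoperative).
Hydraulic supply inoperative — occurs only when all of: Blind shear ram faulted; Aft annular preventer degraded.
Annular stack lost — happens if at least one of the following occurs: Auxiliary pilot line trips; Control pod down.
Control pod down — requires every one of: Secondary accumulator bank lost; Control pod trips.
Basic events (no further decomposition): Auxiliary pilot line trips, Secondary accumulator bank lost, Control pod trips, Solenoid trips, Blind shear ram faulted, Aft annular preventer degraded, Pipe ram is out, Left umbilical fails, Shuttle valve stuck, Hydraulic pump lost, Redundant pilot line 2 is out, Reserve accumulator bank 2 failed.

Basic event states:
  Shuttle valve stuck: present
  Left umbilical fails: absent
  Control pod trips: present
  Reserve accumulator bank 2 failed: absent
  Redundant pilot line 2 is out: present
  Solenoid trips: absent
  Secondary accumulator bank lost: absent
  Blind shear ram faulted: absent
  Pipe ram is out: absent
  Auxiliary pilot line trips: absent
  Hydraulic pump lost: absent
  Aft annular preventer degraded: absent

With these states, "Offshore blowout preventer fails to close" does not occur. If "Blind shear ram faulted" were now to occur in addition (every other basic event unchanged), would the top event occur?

Counterfactual: set "Blind shear ram faulted" to occurred.
Control pod down [AND]: Secondary accumulator bank lost=not, Control pod trips=occurs → not all inputs occur → does not occur.
Annular stack lost [OR]: Auxiliary pilot line trips=not, Control pod down=not → no input occurs → does not occur.
Hydraulic supply inoperative [AND]: Blind shear ram faulted=occurs, Aft annular preventer degraded=not → not all inputs occur → does not occur.
Ram stack unavailable [AND]: Solenoid trips=not, Hydraulic supply inoperative=not → not all inputs occur → does not occur.
Backup path unavailable [AND]: Left umbilical fails=not, Shuttle valve stuck=occurs, Hydraulic pump lost=not → not all inputs occur → does not occur.
Shear sequence unavailable [OR]: Annular stack lost=not, Ram stack unavailable=not, Pipe ram is out=not, Backup path unavailable=not → no input occurs → does not occur.
Control pod 2 inoperative [AND]: Redundant pilot line 2 is out=occurs, Reserve accumulator bank 2 failed=not → not all inputs occur → does not occur.
Offshore blowout preventer fails to close [OR]: Shear sequence unavailable=not, Control pod 2 inoperative=not → no input occurs → does not occur.

No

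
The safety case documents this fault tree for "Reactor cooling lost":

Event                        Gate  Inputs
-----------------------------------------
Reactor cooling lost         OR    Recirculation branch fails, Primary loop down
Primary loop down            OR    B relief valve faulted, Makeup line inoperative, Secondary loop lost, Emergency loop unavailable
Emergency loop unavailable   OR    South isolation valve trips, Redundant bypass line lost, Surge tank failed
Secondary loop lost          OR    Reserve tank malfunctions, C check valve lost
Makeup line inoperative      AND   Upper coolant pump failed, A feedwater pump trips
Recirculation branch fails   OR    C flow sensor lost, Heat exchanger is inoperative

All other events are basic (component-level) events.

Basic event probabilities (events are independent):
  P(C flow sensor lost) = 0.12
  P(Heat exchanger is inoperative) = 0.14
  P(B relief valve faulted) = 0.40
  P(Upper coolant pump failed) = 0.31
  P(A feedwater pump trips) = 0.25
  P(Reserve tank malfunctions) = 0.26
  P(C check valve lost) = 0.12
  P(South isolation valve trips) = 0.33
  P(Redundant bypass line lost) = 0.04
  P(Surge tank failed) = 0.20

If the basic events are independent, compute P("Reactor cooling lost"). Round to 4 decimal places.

0.8596

P(Recirculation branch fails) [OR] = 1 − (1−0.12) × (1−0.14) = 0.243200
P(Makeup line inoperative) [AND] = 0.31 × 0.25 = 0.077500
P(Secondary loop lost) [OR] = 1 − (1−0.26) × (1−0.12) = 0.348800
P(Emergency loop unavailable) [OR] = 1 − (1−0.33) × (1−0.04) × (1−0.20) = 0.485440
P(Primary loop down) [OR] = 1 − (1−0.40) × (1−0.077500) × (1−0.348800) × (1−0.485440) = 0.814532
P(Reactor cooling lost) [OR] = 1 − (1−0.243200) × (1−0.814532) = 0.859638
Rounded to 4 decimal places: P(Reactor cooling lost) ≈ 0.8596.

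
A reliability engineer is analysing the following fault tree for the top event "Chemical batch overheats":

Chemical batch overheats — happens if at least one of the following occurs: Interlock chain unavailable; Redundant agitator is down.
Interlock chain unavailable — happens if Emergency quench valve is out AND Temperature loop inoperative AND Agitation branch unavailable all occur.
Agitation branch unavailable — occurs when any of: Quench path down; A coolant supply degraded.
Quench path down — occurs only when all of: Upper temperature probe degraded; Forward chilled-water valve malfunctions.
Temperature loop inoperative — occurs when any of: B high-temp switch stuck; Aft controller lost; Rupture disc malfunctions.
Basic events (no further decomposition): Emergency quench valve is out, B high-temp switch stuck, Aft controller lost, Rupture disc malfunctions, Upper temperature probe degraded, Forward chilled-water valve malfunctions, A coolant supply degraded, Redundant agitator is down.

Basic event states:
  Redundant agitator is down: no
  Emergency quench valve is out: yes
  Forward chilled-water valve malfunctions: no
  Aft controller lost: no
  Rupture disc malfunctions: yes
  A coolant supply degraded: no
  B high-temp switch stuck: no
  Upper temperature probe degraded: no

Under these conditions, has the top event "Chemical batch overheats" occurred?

Temperature loop inoperative [OR]: B high-temp switch stuck=not, Aft controller lost=not, Rupture disc malfunctions=occurs → at least one input occurs → occurs.
Quench path down [AND]: Upper temperature probe degraded=not, Forward chilled-water valve malfunctions=not → not all inputs occur → does not occur.
Agitation branch unavailable [OR]: Quench path down=not, A coolant supply degraded=not → no input occurs → does not occur.
Interlock chain unavailable [AND]: Emergency quench valve is out=occurs, Temperature loop inoperative=occurs, Agitation branch unavailable=not → not all inputs occur → does not occur.
Chemical batch overheats [OR]: Interlock chain unavailable=not, Redundant agitator is down=not → no input occurs → does not occur.

No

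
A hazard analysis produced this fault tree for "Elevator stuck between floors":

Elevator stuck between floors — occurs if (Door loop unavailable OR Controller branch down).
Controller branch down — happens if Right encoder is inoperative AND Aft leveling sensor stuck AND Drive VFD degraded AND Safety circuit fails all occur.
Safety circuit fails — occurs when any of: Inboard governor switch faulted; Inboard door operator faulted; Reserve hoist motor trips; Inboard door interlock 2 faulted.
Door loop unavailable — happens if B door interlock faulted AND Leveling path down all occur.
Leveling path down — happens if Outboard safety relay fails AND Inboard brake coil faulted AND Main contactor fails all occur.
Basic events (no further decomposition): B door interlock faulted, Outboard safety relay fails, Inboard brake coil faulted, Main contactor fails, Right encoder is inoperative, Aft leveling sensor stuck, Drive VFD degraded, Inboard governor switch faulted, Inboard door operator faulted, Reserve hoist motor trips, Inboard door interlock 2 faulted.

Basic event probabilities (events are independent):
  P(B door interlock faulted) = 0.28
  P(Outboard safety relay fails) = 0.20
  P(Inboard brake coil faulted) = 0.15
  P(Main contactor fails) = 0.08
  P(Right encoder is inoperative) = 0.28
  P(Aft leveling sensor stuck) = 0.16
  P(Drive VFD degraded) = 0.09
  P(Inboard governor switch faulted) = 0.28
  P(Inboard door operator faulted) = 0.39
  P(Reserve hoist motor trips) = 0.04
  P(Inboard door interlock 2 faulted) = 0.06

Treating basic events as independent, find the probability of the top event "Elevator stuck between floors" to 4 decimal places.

0.0031

P(Leveling path down) [AND] = 0.20 × 0.15 × 0.08 = 0.002400
P(Door loop unavailable) [AND] = 0.28 × 0.002400 = 0.000672
P(Safety circuit fails) [OR] = 1 − (1−0.28) × (1−0.39) × (1−0.04) × (1−0.06) = 0.603666
P(Controller branch down) [AND] = 0.28 × 0.16 × 0.09 × 0.603666 = 0.002434
P(Elevator stuck between floors) [OR] = 1 − (1−0.000672) × (1−0.002434) = 0.003104
Rounded to 4 decimal places: P(Elevator stuck between floors) ≈ 0.0031.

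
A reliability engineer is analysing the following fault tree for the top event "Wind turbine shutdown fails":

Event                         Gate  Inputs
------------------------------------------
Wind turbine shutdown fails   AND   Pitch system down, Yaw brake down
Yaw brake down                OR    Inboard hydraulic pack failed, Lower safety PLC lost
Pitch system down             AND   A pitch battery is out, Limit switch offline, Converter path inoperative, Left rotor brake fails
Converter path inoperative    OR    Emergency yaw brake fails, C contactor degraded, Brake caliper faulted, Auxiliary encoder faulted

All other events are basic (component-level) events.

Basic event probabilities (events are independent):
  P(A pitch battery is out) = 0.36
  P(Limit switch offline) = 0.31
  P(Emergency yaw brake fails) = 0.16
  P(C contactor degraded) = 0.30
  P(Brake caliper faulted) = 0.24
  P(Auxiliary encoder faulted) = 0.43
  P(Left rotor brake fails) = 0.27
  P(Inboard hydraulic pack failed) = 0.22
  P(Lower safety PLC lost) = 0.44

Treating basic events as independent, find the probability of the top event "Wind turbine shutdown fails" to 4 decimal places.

P(Converter path inoperative) [OR] = 1 − (1−0.16) × (1−0.30) × (1−0.24) × (1−0.43) = 0.745278
P(Pitch system down) [AND] = 0.36 × 0.31 × 0.745278 × 0.27 = 0.022457
P(Yaw brake down) [OR] = 1 − (1−0.22) × (1−0.44) = 0.563200
P(Wind turbine shutdown fails) [AND] = 0.022457 × 0.563200 = 0.012648
Rounded to 4 decimal places: P(Wind turbine shutdown fails) ≈ 0.0126.

0.0126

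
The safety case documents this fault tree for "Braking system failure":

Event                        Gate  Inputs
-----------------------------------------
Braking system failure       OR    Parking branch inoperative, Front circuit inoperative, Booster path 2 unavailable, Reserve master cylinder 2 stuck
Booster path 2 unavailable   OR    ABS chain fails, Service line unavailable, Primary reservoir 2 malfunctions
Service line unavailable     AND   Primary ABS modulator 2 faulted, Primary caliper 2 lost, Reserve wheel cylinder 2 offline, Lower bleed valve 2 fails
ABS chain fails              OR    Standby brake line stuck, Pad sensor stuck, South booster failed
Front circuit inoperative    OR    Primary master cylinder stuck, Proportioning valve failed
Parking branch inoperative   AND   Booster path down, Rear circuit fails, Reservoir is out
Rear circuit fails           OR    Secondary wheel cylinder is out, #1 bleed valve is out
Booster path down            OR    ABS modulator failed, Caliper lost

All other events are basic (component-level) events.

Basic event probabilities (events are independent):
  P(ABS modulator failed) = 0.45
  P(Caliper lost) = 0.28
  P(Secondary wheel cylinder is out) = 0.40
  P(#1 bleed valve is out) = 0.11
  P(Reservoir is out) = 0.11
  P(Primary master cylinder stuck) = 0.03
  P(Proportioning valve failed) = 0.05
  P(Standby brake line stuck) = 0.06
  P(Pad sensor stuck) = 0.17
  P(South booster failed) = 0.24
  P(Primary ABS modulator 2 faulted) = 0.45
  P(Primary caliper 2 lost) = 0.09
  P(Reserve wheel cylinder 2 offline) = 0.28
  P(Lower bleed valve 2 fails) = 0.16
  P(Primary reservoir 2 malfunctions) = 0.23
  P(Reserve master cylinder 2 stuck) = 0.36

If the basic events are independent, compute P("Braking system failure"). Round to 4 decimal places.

P(Booster path down) [OR] = 1 − (1−0.45) × (1−0.28) = 0.604000
P(Rear circuit fails) [OR] = 1 − (1−0.40) × (1−0.11) = 0.466000
P(Parking branch inoperative) [AND] = 0.604000 × 0.466000 × 0.11 = 0.030961
P(Front circuit inoperative) [OR] = 1 − (1−0.03) × (1−0.05) = 0.078500
P(ABS chain fails) [OR] = 1 − (1−0.06) × (1−0.17) × (1−0.24) = 0.407048
P(Service line unavailable) [AND] = 0.45 × 0.09 × 0.28 × 0.16 = 0.001814
P(Booster path 2 unavailable) [OR] = 1 − (1−0.407048) × (1−0.001814) × (1−0.23) = 0.544255
P(Braking system failure) [OR] = 1 − (1−0.030961) × (1−0.078500) × (1−0.544255) × (1−0.36) = 0.739542
Rounded to 4 decimal places: P(Braking system failure) ≈ 0.7395.

0.7395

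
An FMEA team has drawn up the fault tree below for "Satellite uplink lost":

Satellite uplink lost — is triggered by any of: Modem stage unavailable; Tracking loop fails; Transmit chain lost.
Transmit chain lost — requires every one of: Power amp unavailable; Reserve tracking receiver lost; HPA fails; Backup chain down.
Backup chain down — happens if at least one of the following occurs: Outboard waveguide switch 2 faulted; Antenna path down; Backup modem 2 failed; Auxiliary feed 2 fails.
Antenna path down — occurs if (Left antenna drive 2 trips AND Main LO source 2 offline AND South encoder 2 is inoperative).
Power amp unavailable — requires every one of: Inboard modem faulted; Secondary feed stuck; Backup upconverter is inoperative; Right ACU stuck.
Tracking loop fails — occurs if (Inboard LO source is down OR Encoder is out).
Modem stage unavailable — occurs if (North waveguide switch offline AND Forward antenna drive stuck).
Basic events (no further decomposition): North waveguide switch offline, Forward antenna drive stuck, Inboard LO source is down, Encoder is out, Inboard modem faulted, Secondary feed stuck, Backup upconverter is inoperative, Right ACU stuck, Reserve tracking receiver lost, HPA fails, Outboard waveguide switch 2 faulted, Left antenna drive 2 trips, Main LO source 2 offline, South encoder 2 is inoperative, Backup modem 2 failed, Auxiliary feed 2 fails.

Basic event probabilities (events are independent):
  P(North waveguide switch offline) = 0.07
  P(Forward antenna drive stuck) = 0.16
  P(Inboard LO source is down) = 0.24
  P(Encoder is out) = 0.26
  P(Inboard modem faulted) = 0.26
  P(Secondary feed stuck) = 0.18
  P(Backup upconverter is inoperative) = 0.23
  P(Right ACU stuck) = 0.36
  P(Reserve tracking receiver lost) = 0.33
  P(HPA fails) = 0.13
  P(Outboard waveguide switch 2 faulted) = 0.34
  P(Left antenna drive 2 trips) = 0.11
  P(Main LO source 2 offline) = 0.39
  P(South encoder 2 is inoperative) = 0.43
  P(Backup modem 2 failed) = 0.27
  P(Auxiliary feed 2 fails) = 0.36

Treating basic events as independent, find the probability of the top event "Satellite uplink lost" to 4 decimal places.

0.4440

P(Modem stage unavailable) [AND] = 0.07 × 0.16 = 0.011200
P(Tracking loop fails) [OR] = 1 − (1−0.24) × (1−0.26) = 0.437600
P(Power amp unavailable) [AND] = 0.26 × 0.18 × 0.23 × 0.36 = 0.003875
P(Antenna path down) [AND] = 0.11 × 0.39 × 0.43 = 0.018447
P(Backup chain down) [OR] = 1 − (1−0.34) × (1−0.018447) × (1−0.27) × (1−0.36) = 0.697336
P(Transmit chain lost) [AND] = 0.003875 × 0.33 × 0.13 × 0.697336 = 0.000116
P(Satellite uplink lost) [OR] = 1 − (1−0.011200) × (1−0.437600) × (1−0.000116) = 0.443963
Rounded to 4 decimal places: P(Satellite uplink lost) ≈ 0.4440.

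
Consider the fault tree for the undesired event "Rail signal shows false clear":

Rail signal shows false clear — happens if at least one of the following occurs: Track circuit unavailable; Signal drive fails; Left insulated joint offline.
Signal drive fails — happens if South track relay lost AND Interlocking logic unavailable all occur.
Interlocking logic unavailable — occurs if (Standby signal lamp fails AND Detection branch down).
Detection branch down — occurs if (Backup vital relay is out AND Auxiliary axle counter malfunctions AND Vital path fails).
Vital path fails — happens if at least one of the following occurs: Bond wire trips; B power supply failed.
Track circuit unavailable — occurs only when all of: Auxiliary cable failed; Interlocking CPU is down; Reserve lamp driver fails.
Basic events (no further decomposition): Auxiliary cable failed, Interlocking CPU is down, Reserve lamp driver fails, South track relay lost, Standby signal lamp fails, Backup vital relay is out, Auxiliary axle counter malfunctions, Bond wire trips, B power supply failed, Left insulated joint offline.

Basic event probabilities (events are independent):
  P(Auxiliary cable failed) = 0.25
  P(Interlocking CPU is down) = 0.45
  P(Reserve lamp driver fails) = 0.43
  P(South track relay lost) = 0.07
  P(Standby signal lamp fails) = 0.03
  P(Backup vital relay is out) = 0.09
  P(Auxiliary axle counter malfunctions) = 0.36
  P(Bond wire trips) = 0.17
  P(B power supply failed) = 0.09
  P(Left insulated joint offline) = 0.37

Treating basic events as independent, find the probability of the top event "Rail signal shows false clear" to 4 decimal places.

P(Track circuit unavailable) [AND] = 0.25 × 0.45 × 0.43 = 0.048375
P(Vital path fails) [OR] = 1 − (1−0.17) × (1−0.09) = 0.244700
P(Detection branch down) [AND] = 0.09 × 0.36 × 0.244700 = 0.007928
P(Interlocking logic unavailable) [AND] = 0.03 × 0.007928 = 0.000238
P(Signal drive fails) [AND] = 0.07 × 0.000238 = 0.000017
P(Rail signal shows false clear) [OR] = 1 − (1−0.048375) × (1−0.000017) × (1−0.37) = 0.400486
Rounded to 4 decimal places: P(Rail signal shows false clear) ≈ 0.4005.

0.4005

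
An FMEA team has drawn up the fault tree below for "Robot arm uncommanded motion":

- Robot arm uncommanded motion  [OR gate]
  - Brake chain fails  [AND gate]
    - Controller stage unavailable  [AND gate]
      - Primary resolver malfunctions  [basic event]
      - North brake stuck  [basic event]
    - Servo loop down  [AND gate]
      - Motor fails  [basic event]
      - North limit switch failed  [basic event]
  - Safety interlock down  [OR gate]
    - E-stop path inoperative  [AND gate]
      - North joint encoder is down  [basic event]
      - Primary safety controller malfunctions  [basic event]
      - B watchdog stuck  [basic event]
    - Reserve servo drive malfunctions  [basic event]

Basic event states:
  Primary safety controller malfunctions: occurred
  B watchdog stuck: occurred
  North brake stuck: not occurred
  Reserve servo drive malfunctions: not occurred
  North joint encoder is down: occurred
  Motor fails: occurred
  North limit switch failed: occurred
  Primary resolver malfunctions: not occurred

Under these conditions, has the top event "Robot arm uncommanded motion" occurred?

Yes

Controller stage unavailable [AND]: Primary resolver malfunctions=not, North brake stuck=not → not all inputs occur → does not occur.
Servo loop down [AND]: Motor fails=occurs, North limit switch failed=occurs → all inputs occur → occurs.
Brake chain fails [AND]: Controller stage unavailable=not, Servo loop down=occurs → not all inputs occur → does not occur.
E-stop path inoperative [AND]: North joint encoder is down=occurs, Primary safety controller malfunctions=occurs, B watchdog stuck=occurs → all inputs occur → occurs.
Safety interlock down [OR]: E-stop path inoperative=occurs, Reserve servo drive malfunctions=not → at least one input occurs → occurs.
Robot arm uncommanded motion [OR]: Brake chain fails=not, Safety interlock down=occurs → at least one input occurs → occurs.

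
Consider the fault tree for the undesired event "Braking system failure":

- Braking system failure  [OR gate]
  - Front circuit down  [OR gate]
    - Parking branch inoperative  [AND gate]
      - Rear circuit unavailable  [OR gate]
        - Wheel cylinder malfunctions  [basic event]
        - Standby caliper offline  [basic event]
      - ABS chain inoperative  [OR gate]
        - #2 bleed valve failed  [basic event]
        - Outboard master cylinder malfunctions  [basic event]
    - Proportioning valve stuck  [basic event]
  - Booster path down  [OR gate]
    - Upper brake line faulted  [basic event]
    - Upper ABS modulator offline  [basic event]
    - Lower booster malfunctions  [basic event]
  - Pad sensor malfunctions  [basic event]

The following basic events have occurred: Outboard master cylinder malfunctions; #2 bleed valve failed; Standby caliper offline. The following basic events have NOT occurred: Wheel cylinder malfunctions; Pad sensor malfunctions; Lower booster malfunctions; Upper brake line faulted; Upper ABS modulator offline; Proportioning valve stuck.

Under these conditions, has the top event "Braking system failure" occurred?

Rear circuit unavailable [OR]: Wheel cylinder malfunctions=not, Standby caliper offline=occurs → at least one input occurs → occurs.
ABS chain inoperative [OR]: #2 bleed valve failed=occurs, Outboard master cylinder malfunctions=occurs → at least one input occurs → occurs.
Parking branch inoperative [AND]: Rear circuit unavailable=occurs, ABS chain inoperative=occurs → all inputs occur → occurs.
Front circuit down [OR]: Parking branch inoperative=occurs, Proportioning valve stuck=not → at least one input occurs → occurs.
Booster path down [OR]: Upper brake line faulted=not, Upper ABS modulator offline=not, Lower booster malfunctions=not → no input occurs → does not occur.
Braking system failure [OR]: Front circuit down=occurs, Booster path down=not, Pad sensor malfunctions=not → at least one input occurs → occurs.

Yes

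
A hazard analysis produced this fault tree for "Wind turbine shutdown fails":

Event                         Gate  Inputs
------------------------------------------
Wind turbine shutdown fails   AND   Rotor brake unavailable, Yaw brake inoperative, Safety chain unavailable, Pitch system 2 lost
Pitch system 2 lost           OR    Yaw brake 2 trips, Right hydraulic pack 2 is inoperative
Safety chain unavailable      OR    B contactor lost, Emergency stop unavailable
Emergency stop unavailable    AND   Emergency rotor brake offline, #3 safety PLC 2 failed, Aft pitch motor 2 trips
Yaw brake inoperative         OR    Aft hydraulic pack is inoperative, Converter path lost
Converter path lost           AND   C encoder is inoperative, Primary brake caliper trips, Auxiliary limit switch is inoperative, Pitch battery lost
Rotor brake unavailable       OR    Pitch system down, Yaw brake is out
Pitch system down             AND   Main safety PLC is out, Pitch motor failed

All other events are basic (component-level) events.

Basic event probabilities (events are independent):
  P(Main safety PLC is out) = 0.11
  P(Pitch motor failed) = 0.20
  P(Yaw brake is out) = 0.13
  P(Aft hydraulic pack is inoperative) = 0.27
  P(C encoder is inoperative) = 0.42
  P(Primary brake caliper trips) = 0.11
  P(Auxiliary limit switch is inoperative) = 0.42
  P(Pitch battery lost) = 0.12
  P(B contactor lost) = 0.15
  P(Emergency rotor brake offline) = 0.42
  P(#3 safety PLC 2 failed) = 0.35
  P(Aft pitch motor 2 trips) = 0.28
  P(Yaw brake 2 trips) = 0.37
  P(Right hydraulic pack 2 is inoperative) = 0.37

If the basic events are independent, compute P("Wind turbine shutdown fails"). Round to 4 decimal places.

P(Pitch system down) [AND] = 0.11 × 0.20 = 0.022000
P(Rotor brake unavailable) [OR] = 1 − (1−0.022000) × (1−0.13) = 0.149140
P(Converter path lost) [AND] = 0.42 × 0.11 × 0.42 × 0.12 = 0.002328
P(Yaw brake inoperative) [OR] = 1 − (1−0.27) × (1−0.002328) = 0.271699
P(Emergency stop unavailable) [AND] = 0.42 × 0.35 × 0.28 = 0.041160
P(Safety chain unavailable) [OR] = 1 − (1−0.15) × (1−0.041160) = 0.184986
P(Pitch system 2 lost) [OR] = 1 − (1−0.37) × (1−0.37) = 0.603100
P(Wind turbine shutdown fails) [AND] = 0.149140 × 0.271699 × 0.184986 × 0.603100 = 0.004521
Rounded to 4 decimal places: P(Wind turbine shutdown fails) ≈ 0.0045.

0.0045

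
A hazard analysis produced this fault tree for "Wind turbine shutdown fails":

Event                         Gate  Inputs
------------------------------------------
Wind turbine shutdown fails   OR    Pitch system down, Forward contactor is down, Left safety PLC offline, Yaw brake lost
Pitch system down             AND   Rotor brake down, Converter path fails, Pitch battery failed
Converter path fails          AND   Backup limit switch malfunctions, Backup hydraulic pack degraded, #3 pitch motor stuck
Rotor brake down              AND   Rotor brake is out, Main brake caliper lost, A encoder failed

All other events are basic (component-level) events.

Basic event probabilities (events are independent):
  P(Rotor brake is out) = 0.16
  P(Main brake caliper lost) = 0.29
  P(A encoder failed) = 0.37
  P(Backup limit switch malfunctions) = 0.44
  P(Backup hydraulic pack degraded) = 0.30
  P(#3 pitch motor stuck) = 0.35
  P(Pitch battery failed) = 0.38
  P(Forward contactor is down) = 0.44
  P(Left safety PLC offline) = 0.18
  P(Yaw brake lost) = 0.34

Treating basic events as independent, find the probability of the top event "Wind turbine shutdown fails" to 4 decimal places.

0.6970

P(Rotor brake down) [AND] = 0.16 × 0.29 × 0.37 = 0.017168
P(Converter path fails) [AND] = 0.44 × 0.30 × 0.35 = 0.046200
P(Pitch system down) [AND] = 0.017168 × 0.046200 × 0.38 = 0.000301
P(Wind turbine shutdown fails) [OR] = 1 − (1−0.000301) × (1−0.44) × (1−0.18) × (1−0.34) = 0.697019
Rounded to 4 decimal places: P(Wind turbine shutdown fails) ≈ 0.6970.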